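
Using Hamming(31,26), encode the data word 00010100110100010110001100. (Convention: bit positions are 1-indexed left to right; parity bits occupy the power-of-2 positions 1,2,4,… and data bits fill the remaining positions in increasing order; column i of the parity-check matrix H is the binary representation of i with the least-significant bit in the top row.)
Codeword c = d · G (mod 2), d = 00010100110100010110001100:
  c[0] = d·G[:,0] = (00010100110100010110001100)·(11011010101101010101010101) mod 2 = 0+0+0+1+0+0+0+0+1+0+0+1+0+0+0+1+0+1+0+0+0+0+0+1+0+0 mod 2 = 0
  c[1] = d·G[:,1] = (00010100110100010110001100)·(10110110011011001100110011) mod 2 = 0+0+0+1+0+1+0+0+0+1+0+0+0+0+0+0+0+1+0+0+0+0+0+0+0+0 mod 2 = 0
  c[2] = d·G[:,2] = (00010100110100010110001100)·(10000000000000000000000000) mod 2 = 0+0+0+0+0+0+0+0+0+0+0+0+0+0+0+0+0+0+0+0+0+0+0+0+0+0 mod 2 = 0
  c[3] = d·G[:,3] = (00010100110100010110001100)·(01110001111000111100001111) mod 2 = 0+0+0+1+0+0+0+0+1+1+0+0+0+0+0+1+0+1+0+0+0+0+1+1+0+0 mod 2 = 1
  c[4] = d·G[:,4] = (00010100110100010110001100)·(01000000000000000000000000) mod 2 = 0+0+0+0+0+0+0+0+0+0+0+0+0+0+0+0+0+0+0+0+0+0+0+0+0+0 mod 2 = 0
  c[5] = d·G[:,5] = (00010100110100010110001100)·(00100000000000000000000000) mod 2 = 0+0+0+0+0+0+0+0+0+0+0+0+0+0+0+0+0+0+0+0+0+0+0+0+0+0 mod 2 = 0
  c[6] = d·G[:,6] = (00010100110100010110001100)·(00010000000000000000000000) mod 2 = 0+0+0+1+0+0+0+0+0+0+0+0+0+0+0+0+0+0+0+0+0+0+0+0+0+0 mod 2 = 1
  c[7] = d·G[:,7] = (00010100110100010110001100)·(00001111111000000011111111) mod 2 = 0+0+0+0+0+1+0+0+1+1+0+0+0+0+0+0+0+0+1+0+0+0+1+1+0+0 mod 2 = 0
  c[8] = d·G[:,8] = (00010100110100010110001100)·(00001000000000000000000000) mod 2 = 0+0+0+0+0+0+0+0+0+0+0+0+0+0+0+0+0+0+0+0+0+0+0+0+0+0 mod 2 = 0
  c[9] = d·G[:,9] = (00010100110100010110001100)·(00000100000000000000000000) mod 2 = 0+0+0+0+0+1+0+0+0+0+0+0+0+0+0+0+0+0+0+0+0+0+0+0+0+0 mod 2 = 1
  c[10] = d·G[:,10] = (00010100110100010110001100)·(00000010000000000000000000) mod 2 = 0+0+0+0+0+0+0+0+0+0+0+0+0+0+0+0+0+0+0+0+0+0+0+0+0+0 mod 2 = 0
  c[11] = d·G[:,11] = (00010100110100010110001100)·(00000001000000000000000000) mod 2 = 0+0+0+0+0+0+0+0+0+0+0+0+0+0+0+0+0+0+0+0+0+0+0+0+0+0 mod 2 = 0
  c[12] = d·G[:,12] = (00010100110100010110001100)·(00000000100000000000000000) mod 2 = 0+0+0+0+0+0+0+0+1+0+0+0+0+0+0+0+0+0+0+0+0+0+0+0+0+0 mod 2 = 1
  c[13] = d·G[:,13] = (00010100110100010110001100)·(00000000010000000000000000) mod 2 = 0+0+0+0+0+0+0+0+0+1+0+0+0+0+0+0+0+0+0+0+0+0+0+0+0+0 mod 2 = 1
  c[14] = d·G[:,14] = (00010100110100010110001100)·(00000000001000000000000000) mod 2 = 0+0+0+0+0+0+0+0+0+0+0+0+0+0+0+0+0+0+0+0+0+0+0+0+0+0 mod 2 = 0
  c[15] = d·G[:,15] = (00010100110100010110001100)·(00000000000111111111111111) mod 2 = 0+0+0+0+0+0+0+0+0+0+0+1+0+0+0+1+0+1+1+0+0+0+1+1+0+0 mod 2 = 0
  c[16] = d·G[:,16] = (00010100110100010110001100)·(00000000000100000000000000) mod 2 = 0+0+0+0+0+0+0+0+0+0+0+1+0+0+0+0+0+0+0+0+0+0+0+0+0+0 mod 2 = 1
  c[17] = d·G[:,17] = (00010100110100010110001100)·(00000000000010000000000000) mod 2 = 0+0+0+0+0+0+0+0+0+0+0+0+0+0+0+0+0+0+0+0+0+0+0+0+0+0 mod 2 = 0
  c[18] = d·G[:,18] = (00010100110100010110001100)·(00000000000001000000000000) mod 2 = 0+0+0+0+0+0+0+0+0+0+0+0+0+0+0+0+0+0+0+0+0+0+0+0+0+0 mod 2 = 0
  c[19] = d·G[:,19] = (00010100110100010110001100)·(00000000000000100000000000) mod 2 = 0+0+0+0+0+0+0+0+0+0+0+0+0+0+0+0+0+0+0+0+0+0+0+0+0+0 mod 2 = 0
  c[20] = d·G[:,20] = (00010100110100010110001100)·(00000000000000010000000000) mod 2 = 0+0+0+0+0+0+0+0+0+0+0+0+0+0+0+1+0+0+0+0+0+0+0+0+0+0 mod 2 = 1
  c[21] = d·G[:,21] = (00010100110100010110001100)·(00000000000000001000000000) mod 2 = 0+0+0+0+0+0+0+0+0+0+0+0+0+0+0+0+0+0+0+0+0+0+0+0+0+0 mod 2 = 0
  c[22] = d·G[:,22] = (00010100110100010110001100)·(00000000000000000100000000) mod 2 = 0+0+0+0+0+0+0+0+0+0+0+0+0+0+0+0+0+1+0+0+0+0+0+0+0+0 mod 2 = 1
  c[23] = d·G[:,23] = (00010100110100010110001100)·(00000000000000000010000000) mod 2 = 0+0+0+0+0+0+0+0+0+0+0+0+0+0+0+0+0+0+1+0+0+0+0+0+0+0 mod 2 = 1
  c[24] = d·G[:,24] = (00010100110100010110001100)·(00000000000000000001000000) mod 2 = 0+0+0+0+0+0+0+0+0+0+0+0+0+0+0+0+0+0+0+0+0+0+0+0+0+0 mod 2 = 0
  c[25] = d·G[:,25] = (00010100110100010110001100)·(00000000000000000000100000) mod 2 = 0+0+0+0+0+0+0+0+0+0+0+0+0+0+0+0+0+0+0+0+0+0+0+0+0+0 mod 2 = 0
  c[26] = d·G[:,26] = (00010100110100010110001100)·(00000000000000000000010000) mod 2 = 0+0+0+0+0+0+0+0+0+0+0+0+0+0+0+0+0+0+0+0+0+0+0+0+0+0 mod 2 = 0
  c[27] = d·G[:,27] = (00010100110100010110001100)·(00000000000000000000001000) mod 2 = 0+0+0+0+0+0+0+0+0+0+0+0+0+0+0+0+0+0+0+0+0+0+1+0+0+0 mod 2 = 1
  c[28] = d·G[:,28] = (00010100110100010110001100)·(00000000000000000000000100) mod 2 = 0+0+0+0+0+0+0+0+0+0+0+0+0+0+0+0+0+0+0+0+0+0+0+1+0+0 mod 2 = 1
  c[29] = d·G[:,29] = (00010100110100010110001100)·(00000000000000000000000010) mod 2 = 0+0+0+0+0+0+0+0+0+0+0+0+0+0+0+0+0+0+0+0+0+0+0+0+0+0 mod 2 = 0
  c[30] = d·G[:,30] = (00010100110100010110001100)·(00000000000000000000000001) mod 2 = 0+0+0+0+0+0+0+0+0+0+0+0+0+0+0+0+0+0+0+0+0+0+0+0+0+0 mod 2 = 0
Codeword = 0001001001001100100010110001100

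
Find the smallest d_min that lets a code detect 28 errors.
Detecting e errors requires d_min ≥ e + 1 = 28 + 1 = 29.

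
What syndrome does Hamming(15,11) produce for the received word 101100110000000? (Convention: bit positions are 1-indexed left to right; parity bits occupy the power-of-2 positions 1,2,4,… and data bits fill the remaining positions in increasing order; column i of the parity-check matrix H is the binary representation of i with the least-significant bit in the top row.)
Syndrome s = H · r^T (mod 2), r = 101100110000000:
  s[0] = (101010101010101)·(101100110000000) mod 2 = 1+0+1+0+0+0+1+0+0+0+0+0+0+0+0 mod 2 = 1
  s[1] = (011001100110011)·(101100110000000) mod 2 = 0+0+1+0+0+0+1+0+0+0+0+0+0+0+0 mod 2 = 0
  s[2] = (000111100001111)·(101100110000000) mod 2 = 0+0+0+1+0+0+1+0+0+0+0+0+0+0+0 mod 2 = 0
  s[3] = (000000011111111)·(101100110000000) mod 2 = 0+0+0+0+0+0+0+1+0+0+0+0+0+0+0 mod 2 = 1
Syndrome = 1001
Non-zero syndrome: error at position 9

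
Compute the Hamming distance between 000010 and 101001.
XOR = 101011, count of 1s = 4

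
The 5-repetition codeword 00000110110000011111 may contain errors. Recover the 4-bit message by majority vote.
Split into 5-bit blocks and majority-vote each:
  block 1 = 00000: 0 ones, 5 zeros → 0
  block 2 = 11011: 4 ones, 1 zeros → 1
  block 3 = 00000: 0 ones, 5 zeros → 0
  block 4 = 11111: 5 ones, 0 zeros → 1
Decoded = 0101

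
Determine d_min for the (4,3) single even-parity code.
d_min = 2 (flipping one data bit also flips the parity bit, so the two closest codewords differ in exactly 2 positions).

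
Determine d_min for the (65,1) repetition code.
d_min = 65 (the only two codewords are 0…0 and 1…1, differing in all 65 positions).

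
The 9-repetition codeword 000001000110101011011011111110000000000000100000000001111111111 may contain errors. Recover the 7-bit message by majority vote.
Split into 9-bit blocks and majority-vote each:
  block 1 = 000001000: 1 ones, 8 zeros → 0
  block 2 = 110101011: 6 ones, 3 zeros → 1
  block 3 = 011011111: 7 ones, 2 zeros → 1
  block 4 = 110000000: 2 ones, 7 zeros → 0
  block 5 = 000000100: 1 ones, 8 zeros → 0
  block 6 = 000000001: 1 ones, 8 zeros → 0
  block 7 = 111111111: 9 ones, 0 zeros → 1
Decoded = 0110001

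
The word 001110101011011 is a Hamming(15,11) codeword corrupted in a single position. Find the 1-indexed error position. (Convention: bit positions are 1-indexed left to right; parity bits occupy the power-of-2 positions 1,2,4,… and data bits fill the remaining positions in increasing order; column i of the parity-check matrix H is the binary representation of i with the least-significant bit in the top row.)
Syndrome s = H · r^T (mod 2), r = 001110101011011:
  s[0] = (101010101010101)·(001110101011011) mod 2 = 0+0+1+0+1+0+1+0+1+0+1+0+0+0+1 mod 2 = 0
  s[1] = (011001100110011)·(001110101011011) mod 2 = 0+0+1+0+0+0+1+0+0+0+1+0+0+1+1 mod 2 = 1
  s[2] = (000111100001111)·(001110101011011) mod 2 = 0+0+0+1+1+0+1+0+0+0+0+1+0+1+1 mod 2 = 0
  s[3] = (000000011111111)·(001110101011011) mod 2 = 0+0+0+0+0+0+0+0+1+0+1+1+0+1+1 mod 2 = 1
Syndrome = 0101
Column i of H is the binary representation of i, so the syndrome is the binary index of the flipped bit.
Read s = 0101 with s[0] as LSB: 0·2^0 + 1·2^1 + 0·2^2 + 1·2^3 = 10.
Error is at bit position 10.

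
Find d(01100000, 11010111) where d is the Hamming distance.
XOR = 10110111, count of 1s = 6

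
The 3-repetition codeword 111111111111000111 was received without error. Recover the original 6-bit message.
Split into 3-bit blocks: 111 111 111 111 000 111
Data = 111101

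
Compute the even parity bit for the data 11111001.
Sum of data bits: 1+1+1+1+1+0+0+1 = 6.
6 mod 2 = 0, so parity bit = 0.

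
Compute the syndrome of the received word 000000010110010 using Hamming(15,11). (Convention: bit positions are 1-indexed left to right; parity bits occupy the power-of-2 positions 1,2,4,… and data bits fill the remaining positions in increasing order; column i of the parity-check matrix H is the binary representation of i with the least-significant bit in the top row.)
Syndrome s = H · r^T (mod 2), r = 000000010110010:
  s[0] = (101010101010101)·(000000010110010) mod 2 = 0+0+0+0+0+0+0+0+0+0+1+0+0+0+0 mod 2 = 1
  s[1] = (011001100110011)·(000000010110010) mod 2 = 0+0+0+0+0+0+0+0+0+1+1+0+0+1+0 mod 2 = 1
  s[2] = (000111100001111)·(000000010110010) mod 2 = 0+0+0+0+0+0+0+0+0+0+0+0+0+1+0 mod 2 = 1
  s[3] = (000000011111111)·(000000010110010) mod 2 = 0+0+0+0+0+0+0+1+0+1+1+0+0+1+0 mod 2 = 0
Syndrome = 1110
Non-zero syndrome: error at position 7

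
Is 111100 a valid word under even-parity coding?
Sum of all bits: 1+1+1+1+0+0 = 4; 4 mod 2 = 0. Result is 0 → valid parity.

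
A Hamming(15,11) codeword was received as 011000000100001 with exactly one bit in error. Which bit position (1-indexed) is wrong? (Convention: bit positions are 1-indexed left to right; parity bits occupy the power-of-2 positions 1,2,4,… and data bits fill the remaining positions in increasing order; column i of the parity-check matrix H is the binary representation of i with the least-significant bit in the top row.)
Syndrome s = H · r^T (mod 2), r = 011000000100001:
  s[0] = (101010101010101)·(011000000100001) mod 2 = 0+0+1+0+0+0+0+0+0+0+0+0+0+0+1 mod 2 = 0
  s[1] = (011001100110011)·(011000000100001) mod 2 = 0+1+1+0+0+0+0+0+0+1+0+0+0+0+1 mod 2 = 0
  s[2] = (000111100001111)·(011000000100001) mod 2 = 0+0+0+0+0+0+0+0+0+0+0+0+0+0+1 mod 2 = 1
  s[3] = (000000011111111)·(011000000100001) mod 2 = 0+0+0+0+0+0+0+0+0+1+0+0+0+0+1 mod 2 = 0
Syndrome = 0010
Column i of H is the binary representation of i, so the syndrome is the binary index of the flipped bit.
Read s = 0010 with s[0] as LSB: 0·2^0 + 0·2^1 + 1·2^2 + 0·2^3 = 4.
Error is at bit position 4.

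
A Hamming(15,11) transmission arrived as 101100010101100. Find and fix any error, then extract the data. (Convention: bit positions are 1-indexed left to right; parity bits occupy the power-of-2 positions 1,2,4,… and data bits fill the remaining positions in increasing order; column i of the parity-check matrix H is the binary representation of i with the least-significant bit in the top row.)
Syndrome s = H · r^T (mod 2), r = 101100010101100:
  s[0] = (101010101010101)·(101100010101100) mod 2 = 1+0+1+0+0+0+0+0+0+0+0+0+1+0+0 mod 2 = 1
  s[1] = (011001100110011)·(101100010101100) mod 2 = 0+0+1+0+0+0+0+0+0+1+0+0+0+0+0 mod 2 = 0
  s[2] = (000111100001111)·(101100010101100) mod 2 = 0+0+0+1+0+0+0+0+0+0+0+1+1+0+0 mod 2 = 1
  s[3] = (000000011111111)·(101100010101100) mod 2 = 0+0+0+0+0+0+0+1+0+1+0+1+1+0+0 mod 2 = 0
Syndrome = 1010
Column 5 of H equals this syndrome → error at bit 5 (1-indexed).
Flip bit 5: 101100010101100 → 101110010101100
Extract data bits at positions {3,5,6,7,9,10,11,12,13,14,15}: 11000101100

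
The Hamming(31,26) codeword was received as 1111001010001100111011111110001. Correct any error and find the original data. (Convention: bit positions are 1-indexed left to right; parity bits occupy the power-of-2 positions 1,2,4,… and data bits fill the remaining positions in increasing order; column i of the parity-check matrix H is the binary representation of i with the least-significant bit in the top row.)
Syndrome s = H · r^T (mod 2), r = 1111001010001100111011111110001:
  s[0] = (1010101010101010101010101010101)·(1111001010001100111011111110001) mod 2 = 1+0+1+0+0+0+1+0+1+0+0+0+1+0+0+0+1+0+1+0+1+0+1+0+1+0+1+0+0+0+1 mod 2 = 0
  s[1] = (0110011001100110011001100110011)·(1111001010001100111011111110001) mod 2 = 0+1+1+0+0+0+1+0+0+0+0+0+0+1+0+0+0+1+1+0+0+1+1+0+0+1+1+0+0+0+1 mod 2 = 1
  s[2] = (0001111000011110000111100001111)·(1111001010001100111011111110001) mod 2 = 0+0+0+1+0+0+1+0+0+0+0+0+1+1+0+0+0+0+0+0+1+1+1+0+0+0+0+0+0+0+1 mod 2 = 0
  s[3] = (0000000111111110000000011111111)·(1111001010001100111011111110001) mod 2 = 0+0+0+0+0+0+0+0+1+0+0+0+1+1+0+0+0+0+0+0+0+0+0+1+1+1+1+0+0+0+1 mod 2 = 0
  s[4] = (0000000000000001111111111111111)·(1111001010001100111011111110001) mod 2 = 0+0+0+0+0+0+0+0+0+0+0+0+0+0+0+0+1+1+1+0+1+1+1+1+1+1+1+0+0+0+1 mod 2 = 1
Syndrome = 01001
Column 18 of H equals this syndrome → error at bit 18 (1-indexed).
Flip bit 18: 1111001010001100111011111110001 → 1111001010001100101011111110001
Extract data bits at positions {3,5,6,7,9,10,11,12,13,14,15,17,18,19,20,21,22,23,24,25,26,27,28,29,30,31}: 10011000110101011111110001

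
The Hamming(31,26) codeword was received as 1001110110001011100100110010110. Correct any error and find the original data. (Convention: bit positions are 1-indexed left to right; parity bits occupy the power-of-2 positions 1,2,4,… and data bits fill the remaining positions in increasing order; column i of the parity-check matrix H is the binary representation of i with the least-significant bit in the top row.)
Syndrome s = H · r^T (mod 2), r = 1001110110001011100100110010110:
  s[0] = (1010101010101010101010101010101)·(1001110110001011100100110010110) mod 2 = 1+0+0+0+1+0+0+0+1+0+0+0+1+0+1+0+1+0+0+0+0+0+1+0+0+0+1+0+1+0+0 mod 2 = 1
  s[1] = (0110011001100110011001100110011)·(1001110110001011100100110010110) mod 2 = 0+0+0+0+0+1+0+0+0+0+0+0+0+0+1+0+0+0+0+0+0+0+1+0+0+0+1+0+0+1+0 mod 2 = 1
  s[2] = (0001111000011110000111100001111)·(1001110110001011100100110010110) mod 2 = 0+0+0+1+1+1+0+0+0+0+0+0+1+0+1+0+0+0+0+1+0+0+1+0+0+0+0+0+1+1+0 mod 2 = 1
  s[3] = (0000000111111110000000011111111)·(1001110110001011100100110010110) mod 2 = 0+0+0+0+0+0+0+1+1+0+0+0+1+0+1+0+0+0+0+0+0+0+0+1+0+0+1+0+1+1+0 mod 2 = 0
  s[4] = (0000000000000001111111111111111)·(1001110110001011100100110010110) mod 2 = 0+0+0+0+0+0+0+0+0+0+0+0+0+0+0+1+1+0+0+1+0+0+1+1+0+0+1+0+1+1+0 mod 2 = 0
Syndrome = 11100
Column 7 of H equals this syndrome → error at bit 7 (1-indexed).
Flip bit 7: 1001110110001011100100110010110 → 1001111110001011100100110010110
Extract data bits at positions {3,5,6,7,9,10,11,12,13,14,15,17,18,19,20,21,22,23,24,25,26,27,28,29,30,31}: 01111000101100100110010110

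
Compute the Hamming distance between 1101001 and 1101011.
XOR = 0000010, count of 1s = 1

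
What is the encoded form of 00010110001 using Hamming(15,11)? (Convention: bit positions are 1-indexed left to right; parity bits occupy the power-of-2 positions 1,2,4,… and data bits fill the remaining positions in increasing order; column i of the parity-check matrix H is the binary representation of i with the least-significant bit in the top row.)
Codeword c = d · G (mod 2), d = 00010110001:
  c[0] = d·G[:,0] = (00010110001)·(11011010101) mod 2 = 0+0+0+1+0+0+1+0+0+0+1 mod 2 = 1
  c[1] = d·G[:,1] = (00010110001)·(10110110011) mod 2 = 0+0+0+1+0+1+1+0+0+0+1 mod 2 = 0
  c[2] = d·G[:,2] = (00010110001)·(10000000000) mod 2 = 0+0+0+0+0+0+0+0+0+0+0 mod 2 = 0
  c[3] = d·G[:,3] = (00010110001)·(01110001111) mod 2 = 0+0+0+1+0+0+0+0+0+0+1 mod 2 = 0
  c[4] = d·G[:,4] = (00010110001)·(01000000000) mod 2 = 0+0+0+0+0+0+0+0+0+0+0 mod 2 = 0
  c[5] = d·G[:,5] = (00010110001)·(00100000000) mod 2 = 0+0+0+0+0+0+0+0+0+0+0 mod 2 = 0
  c[6] = d·G[:,6] = (00010110001)·(00010000000) mod 2 = 0+0+0+1+0+0+0+0+0+0+0 mod 2 = 1
  c[7] = d·G[:,7] = (00010110001)·(00001111111) mod 2 = 0+0+0+0+0+1+1+0+0+0+1 mod 2 = 1
  c[8] = d·G[:,8] = (00010110001)·(00001000000) mod 2 = 0+0+0+0+0+0+0+0+0+0+0 mod 2 = 0
  c[9] = d·G[:,9] = (00010110001)·(00000100000) mod 2 = 0+0+0+0+0+1+0+0+0+0+0 mod 2 = 1
  c[10] = d·G[:,10] = (00010110001)·(00000010000) mod 2 = 0+0+0+0+0+0+1+0+0+0+0 mod 2 = 1
  c[11] = d·G[:,11] = (00010110001)·(00000001000) mod 2 = 0+0+0+0+0+0+0+0+0+0+0 mod 2 = 0
  c[12] = d·G[:,12] = (00010110001)·(00000000100) mod 2 = 0+0+0+0+0+0+0+0+0+0+0 mod 2 = 0
  c[13] = d·G[:,13] = (00010110001)·(00000000010) mod 2 = 0+0+0+0+0+0+0+0+0+0+0 mod 2 = 0
  c[14] = d·G[:,14] = (00010110001)·(00000000001) mod 2 = 0+0+0+0+0+0+0+0+0+0+1 mod 2 = 1
Codeword = 100000110110001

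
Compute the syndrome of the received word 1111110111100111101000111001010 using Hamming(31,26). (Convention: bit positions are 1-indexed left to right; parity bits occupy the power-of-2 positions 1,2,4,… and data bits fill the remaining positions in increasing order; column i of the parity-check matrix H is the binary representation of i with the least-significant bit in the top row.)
Syndrome s = H · r^T (mod 2), r = 1111110111100111101000111001010:
  s[0] = (1010101010101010101010101010101)·(1111110111100111101000111001010) mod 2 = 1+0+1+0+1+0+0+0+1+0+1+0+0+0+1+0+1+0+1+0+0+0+1+0+1+0+0+0+0+0+0 mod 2 = 0
  s[1] = (0110011001100110011001100110011)·(1111110111100111101000111001010) mod 2 = 0+1+1+0+0+1+0+0+0+1+1+0+0+1+1+0+0+0+1+0+0+0+1+0+0+0+0+0+0+1+0 mod 2 = 0
  s[2] = (0001111000011110000111100001111)·(1111110111100111101000111001010) mod 2 = 0+0+0+1+1+1+0+0+0+0+0+0+0+1+1+0+0+0+0+0+0+0+1+0+0+0+0+1+0+1+0 mod 2 = 0
  s[3] = (0000000111111110000000011111111)·(1111110111100111101000111001010) mod 2 = 0+0+0+0+0+0+0+1+1+1+1+0+0+1+1+0+0+0+0+0+0+0+0+1+1+0+0+1+0+1+0 mod 2 = 0
  s[4] = (0000000000000001111111111111111)·(1111110111100111101000111001010) mod 2 = 0+0+0+0+0+0+0+0+0+0+0+0+0+0+0+1+1+0+1+0+0+0+1+1+1+0+0+1+0+1+0 mod 2 = 0
Syndrome = 00000
s = 0: no error detected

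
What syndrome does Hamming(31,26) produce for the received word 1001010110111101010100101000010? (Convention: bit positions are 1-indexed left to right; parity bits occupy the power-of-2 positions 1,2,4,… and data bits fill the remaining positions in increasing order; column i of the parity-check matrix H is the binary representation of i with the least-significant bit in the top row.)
Syndrome s = H · r^T (mod 2), r = 1001010110111101010100101000010:
  s[0] = (1010101010101010101010101010101)·(1001010110111101010100101000010) mod 2 = 1+0+0+0+0+0+0+0+1+0+1+0+1+0+0+0+0+0+0+0+0+0+1+0+1+0+0+0+0+0+0 mod 2 = 0
  s[1] = (0110011001100110011001100110011)·(1001010110111101010100101000010) mod 2 = 0+0+0+0+0+1+0+0+0+0+1+0+0+1+0+0+0+1+0+0+0+0+1+0+0+0+0+0+0+1+0 mod 2 = 0
  s[2] = (0001111000011110000111100001111)·(1001010110111101010100101000010) mod 2 = 0+0+0+1+0+1+0+0+0+0+0+1+1+1+0+0+0+0+0+1+0+0+1+0+0+0+0+0+0+1+0 mod 2 = 0
  s[3] = (0000000111111110000000011111111)·(1001010110111101010100101000010) mod 2 = 0+0+0+0+0+0+0+1+1+0+1+1+1+1+0+0+0+0+0+0+0+0+0+0+1+0+0+0+0+1+0 mod 2 = 0
  s[4] = (0000000000000001111111111111111)·(1001010110111101010100101000010) mod 2 = 0+0+0+0+0+0+0+0+0+0+0+0+0+0+0+1+0+1+0+1+0+0+1+0+1+0+0+0+0+1+0 mod 2 = 0
Syndrome = 00000
s = 0: no error detected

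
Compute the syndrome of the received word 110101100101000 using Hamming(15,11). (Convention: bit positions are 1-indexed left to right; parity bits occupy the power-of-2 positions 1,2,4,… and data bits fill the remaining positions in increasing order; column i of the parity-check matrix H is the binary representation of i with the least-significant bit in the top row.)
Syndrome s = H · r^T (mod 2), r = 110101100101000:
  s[0] = (101010101010101)·(110101100101000) mod 2 = 1+0+0+0+0+0+1+0+0+0+0+0+0+0+0 mod 2 = 0
  s[1] = (011001100110011)·(110101100101000) mod 2 = 0+1+0+0+0+1+1+0+0+1+0+0+0+0+0 mod 2 = 0
  s[2] = (000111100001111)·(110101100101000) mod 2 = 0+0+0+1+0+1+1+0+0+0+0+1+0+0+0 mod 2 = 0
  s[3] = (000000011111111)·(110101100101000) mod 2 = 0+0+0+0+0+0+0+0+0+1+0+1+0+0+0 mod 2 = 0
Syndrome = 0000
s = 0: no error detected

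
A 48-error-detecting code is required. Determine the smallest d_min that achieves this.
Detecting e errors requires d_min ≥ e + 1 = 48 + 1 = 49.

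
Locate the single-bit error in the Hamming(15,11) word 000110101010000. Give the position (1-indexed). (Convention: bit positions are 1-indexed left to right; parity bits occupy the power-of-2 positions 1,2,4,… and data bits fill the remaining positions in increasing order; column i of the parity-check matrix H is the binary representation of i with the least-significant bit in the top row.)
Syndrome s = H · r^T (mod 2), r = 000110101010000:
  s[0] = (101010101010101)·(000110101010000) mod 2 = 0+0+0+0+1+0+1+0+1+0+1+0+0+0+0 mod 2 = 0
  s[1] = (011001100110011)·(000110101010000) mod 2 = 0+0+0+0+0+0+1+0+0+0+1+0+0+0+0 mod 2 = 0
  s[2] = (000111100001111)·(000110101010000) mod 2 = 0+0+0+1+1+0+1+0+0+0+0+0+0+0+0 mod 2 = 1
  s[3] = (000000011111111)·(000110101010000) mod 2 = 0+0+0+0+0+0+0+0+1+0+1+0+0+0+0 mod 2 = 0
Syndrome = 0010
Column i of H is the binary representation of i, so the syndrome is the binary index of the flipped bit.
Read s = 0010 with s[0] as LSB: 0·2^0 + 0·2^1 + 1·2^2 + 0·2^3 = 4.
Error is at bit position 4.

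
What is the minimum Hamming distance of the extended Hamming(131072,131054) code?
d_min = 4 (adding an overall parity bit to Hamming(131071,131054) raises d_min from 3 to 4).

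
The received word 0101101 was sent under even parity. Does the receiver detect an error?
Sum of received bits: 0+1+0+1+1+0+1 = 4; 4 mod 2 = 0. Result is 0 → no error detected.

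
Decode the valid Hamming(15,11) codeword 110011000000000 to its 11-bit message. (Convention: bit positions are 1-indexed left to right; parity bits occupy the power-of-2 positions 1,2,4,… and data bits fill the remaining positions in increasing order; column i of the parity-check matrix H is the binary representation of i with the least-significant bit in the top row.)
Parity bits occupy power-of-2 positions; data bits are at positions {3,5,6,7,9,10,11,12,13,14,15} (1-indexed).
Extract: c[3]=0 c[5]=1 c[6]=1 c[7]=0 c[9]=0 c[10]=0 c[11]=0 c[12]=0 c[13]=0 c[14]=0 c[15]=0
Data = 01100000000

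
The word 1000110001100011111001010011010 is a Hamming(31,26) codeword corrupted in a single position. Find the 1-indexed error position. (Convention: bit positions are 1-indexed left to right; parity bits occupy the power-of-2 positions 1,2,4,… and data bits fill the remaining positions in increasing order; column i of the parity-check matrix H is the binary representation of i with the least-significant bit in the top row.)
Syndrome s = H · r^T (mod 2), r = 1000110001100011111001010011010:
  s[0] = (1010101010101010101010101010101)·(1000110001100011111001010011010) mod 2 = 1+0+0+0+1+0+0+0+0+0+1+0+0+0+1+0+1+0+1+0+0+0+0+0+0+0+1+0+0+0+0 mod 2 = 1
  s[1] = (0110011001100110011001100110011)·(1000110001100011111001010011010) mod 2 = 0+0+0+0+0+1+0+0+0+1+1+0+0+0+1+0+0+1+1+0+0+1+0+0+0+0+1+0+0+1+0 mod 2 = 1
  s[2] = (0001111000011110000111100001111)·(1000110001100011111001010011010) mod 2 = 0+0+0+0+1+1+0+0+0+0+0+0+0+0+1+0+0+0+0+0+0+1+0+0+0+0+0+1+0+1+0 mod 2 = 0
  s[3] = (0000000111111110000000011111111)·(1000110001100011111001010011010) mod 2 = 0+0+0+0+0+0+0+0+0+1+1+0+0+0+1+0+0+0+0+0+0+0+0+1+0+0+1+1+0+1+0 mod 2 = 1
  s[4] = (0000000000000001111111111111111)·(1000110001100011111001010011010) mod 2 = 0+0+0+0+0+0+0+0+0+0+0+0+0+0+0+1+1+1+1+0+0+1+0+1+0+0+1+1+0+1+0 mod 2 = 1
Syndrome = 11011
Column i of H is the binary representation of i, so the syndrome is the binary index of the flipped bit.
Read s = 11011 with s[0] as LSB: 1·2^0 + 1·2^1 + 0·2^2 + 1·2^3 + 1·2^4 = 27.
Error is at bit position 27.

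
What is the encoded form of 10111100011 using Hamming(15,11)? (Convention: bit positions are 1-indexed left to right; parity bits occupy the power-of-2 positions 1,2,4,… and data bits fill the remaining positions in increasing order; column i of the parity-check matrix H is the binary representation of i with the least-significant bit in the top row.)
Codeword c = d · G (mod 2), d = 10111100011:
  c[0] = d·G[:,0] = (10111100011)·(11011010101) mod 2 = 1+0+0+1+1+0+0+0+0+0+1 mod 2 = 0
  c[1] = d·G[:,1] = (10111100011)·(10110110011) mod 2 = 1+0+1+1+0+1+0+0+0+1+1 mod 2 = 0
  c[2] = d·G[:,2] = (10111100011)·(10000000000) mod 2 = 1+0+0+0+0+0+0+0+0+0+0 mod 2 = 1
  c[3] = d·G[:,3] = (10111100011)·(01110001111) mod 2 = 0+0+1+1+0+0+0+0+0+1+1 mod 2 = 0
  c[4] = d·G[:,4] = (10111100011)·(01000000000) mod 2 = 0+0+0+0+0+0+0+0+0+0+0 mod 2 = 0
  c[5] = d·G[:,5] = (10111100011)·(00100000000) mod 2 = 0+0+1+0+0+0+0+0+0+0+0 mod 2 = 1
  c[6] = d·G[:,6] = (10111100011)·(00010000000) mod 2 = 0+0+0+1+0+0+0+0+0+0+0 mod 2 = 1
  c[7] = d·G[:,7] = (10111100011)·(00001111111) mod 2 = 0+0+0+0+1+1+0+0+0+1+1 mod 2 = 0
  c[8] = d·G[:,8] = (10111100011)·(00001000000) mod 2 = 0+0+0+0+1+0+0+0+0+0+0 mod 2 = 1
  c[9] = d·G[:,9] = (10111100011)·(00000100000) mod 2 = 0+0+0+0+0+1+0+0+0+0+0 mod 2 = 1
  c[10] = d·G[:,10] = (10111100011)·(00000010000) mod 2 = 0+0+0+0+0+0+0+0+0+0+0 mod 2 = 0
  c[11] = d·G[:,11] = (10111100011)·(00000001000) mod 2 = 0+0+0+0+0+0+0+0+0+0+0 mod 2 = 0
  c[12] = d·G[:,12] = (10111100011)·(00000000100) mod 2 = 0+0+0+0+0+0+0+0+0+0+0 mod 2 = 0
  c[13] = d·G[:,13] = (10111100011)·(00000000010) mod 2 = 0+0+0+0+0+0+0+0+0+1+0 mod 2 = 1
  c[14] = d·G[:,14] = (10111100011)·(00000000001) mod 2 = 0+0+0+0+0+0+0+0+0+0+1 mod 2 = 1
Codeword = 001001101100011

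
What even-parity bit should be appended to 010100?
Sum of data bits: 0+1+0+1+0+0 = 2.
2 mod 2 = 0, so parity bit = 0.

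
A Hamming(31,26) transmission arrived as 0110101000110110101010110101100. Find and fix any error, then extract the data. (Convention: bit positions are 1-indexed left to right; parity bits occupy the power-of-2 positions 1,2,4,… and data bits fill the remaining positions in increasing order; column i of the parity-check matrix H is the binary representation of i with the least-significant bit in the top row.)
Syndrome s = H · r^T (mod 2), r = 0110101000110110101010110101100:
  s[0] = (1010101010101010101010101010101)·(0110101000110110101010110101100) mod 2 = 0+0+1+0+1+0+1+0+0+0+1+0+0+0+1+0+1+0+1+0+1+0+1+0+0+0+0+0+1+0+0 mod 2 = 0
  s[1] = (0110011001100110011001100110011)·(0110101000110110101010110101100) mod 2 = 0+1+1+0+0+0+1+0+0+0+1+0+0+1+1+0+0+0+1+0+0+0+1+0+0+1+0+0+0+0+0 mod 2 = 1
  s[2] = (0001111000011110000111100001111)·(0110101000110110101010110101100) mod 2 = 0+0+0+0+1+0+1+0+0+0+0+1+0+1+1+0+0+0+0+0+1+0+1+0+0+0+0+1+1+0+0 mod 2 = 1
  s[3] = (0000000111111110000000011111111)·(0110101000110110101010110101100) mod 2 = 0+0+0+0+0+0+0+0+0+0+1+1+0+1+1+0+0+0+0+0+0+0+0+1+0+1+0+1+1+0+0 mod 2 = 0
  s[4] = (0000000000000001111111111111111)·(0110101000110110101010110101100) mod 2 = 0+0+0+0+0+0+0+0+0+0+0+0+0+0+0+0+1+0+1+0+1+0+1+1+0+1+0+1+1+0+0 mod 2 = 0
Syndrome = 01100
Column 6 of H equals this syndrome → error at bit 6 (1-indexed).
Flip bit 6: 0110101000110110101010110101100 → 0110111000110110101010110101100
Extract data bits at positions {3,5,6,7,9,10,11,12,13,14,15,17,18,19,20,21,22,23,24,25,26,27,28,29,30,31}: 11110011011101010110101100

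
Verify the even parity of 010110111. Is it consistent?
Sum of all bits: 0+1+0+1+1+0+1+1+1 = 6; 6 mod 2 = 0. Result is 0 → valid parity.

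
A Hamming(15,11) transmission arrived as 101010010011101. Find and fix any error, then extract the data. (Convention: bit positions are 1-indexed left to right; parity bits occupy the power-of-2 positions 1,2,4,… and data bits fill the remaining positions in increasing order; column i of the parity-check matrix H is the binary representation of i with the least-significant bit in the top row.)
Syndrome s = H · r^T (mod 2), r = 101010010011101:
  s[0] = (101010101010101)·(101010010011101) mod 2 = 1+0+1+0+1+0+0+0+0+0+1+0+1+0+1 mod 2 = 0
  s[1] = (011001100110011)·(101010010011101) mod 2 = 0+0+1+0+0+0+0+0+0+0+1+0+0+0+1 mod 2 = 1
  s[2] = (000111100001111)·(101010010011101) mod 2 = 0+0+0+0+1+0+0+0+0+0+0+1+1+0+1 mod 2 = 0
  s[3] = (000000011111111)·(101010010011101) mod 2 = 0+0+0+0+0+0+0+1+0+0+1+1+1+0+1 mod 2 = 1
Syndrome = 0101
Column 10 of H equals this syndrome → error at bit 10 (1-indexed).
Flip bit 10: 101010010011101 → 101010010111101
Extract data bits at positions {3,5,6,7,9,10,11,12,13,14,15}: 11000111101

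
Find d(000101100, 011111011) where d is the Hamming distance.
XOR = 011010111, count of 1s = 6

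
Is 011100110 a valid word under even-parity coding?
Sum of all bits: 0+1+1+1+0+0+1+1+0 = 5; 5 mod 2 = 1. Result is 1 → parity error detected.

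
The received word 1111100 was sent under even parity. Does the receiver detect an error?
Sum of received bits: 1+1+1+1+1+0+0 = 5; 5 mod 2 = 1. Result is 1 ≠ 0 → error detected.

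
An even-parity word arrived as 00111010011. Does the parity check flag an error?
Sum of received bits: 0+0+1+1+1+0+1+0+0+1+1 = 6; 6 mod 2 = 0. Result is 0 → no error detected.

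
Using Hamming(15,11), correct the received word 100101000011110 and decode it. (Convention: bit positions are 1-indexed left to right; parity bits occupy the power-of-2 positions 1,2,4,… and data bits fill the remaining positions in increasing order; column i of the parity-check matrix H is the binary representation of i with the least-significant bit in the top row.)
Syndrome s = H · r^T (mod 2), r = 100101000011110:
  s[0] = (101010101010101)·(100101000011110) mod 2 = 1+0+0+0+0+0+0+0+0+0+1+0+1+0+0 mod 2 = 1
  s[1] = (011001100110011)·(100101000011110) mod 2 = 0+0+0+0+0+1+0+0+0+0+1+0+0+1+0 mod 2 = 1
  s[2] = (000111100001111)·(100101000011110) mod 2 = 0+0+0+1+0+1+0+0+0+0+0+1+1+1+0 mod 2 = 1
  s[3] = (000000011111111)·(100101000011110) mod 2 = 0+0+0+0+0+0+0+0+0+0+1+1+1+1+0 mod 2 = 0
Syndrome = 1110
Column 7 of H equals this syndrome → error at bit 7 (1-indexed).
Flip bit 7: 100101000011110 → 100101100011110
Extract data bits at positions {3,5,6,7,9,10,11,12,13,14,15}: 00110011110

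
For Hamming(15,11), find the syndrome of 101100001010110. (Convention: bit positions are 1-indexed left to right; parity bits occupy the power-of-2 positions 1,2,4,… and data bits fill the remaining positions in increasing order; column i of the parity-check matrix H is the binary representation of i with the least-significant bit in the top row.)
Syndrome s = H · r^T (mod 2), r = 101100001010110:
  s[0] = (101010101010101)·(101100001010110) mod 2 = 1+0+1+0+0+0+0+0+1+0+1+0+1+0+0 mod 2 = 1
  s[1] = (011001100110011)·(101100001010110) mod 2 = 0+0+1+0+0+0+0+0+0+0+1+0+0+1+0 mod 2 = 1
  s[2] = (000111100001111)·(101100001010110) mod 2 = 0+0+0+1+0+0+0+0+0+0+0+0+1+1+0 mod 2 = 1
  s[3] = (000000011111111)·(101100001010110) mod 2 = 0+0+0+0+0+0+0+0+1+0+1+0+1+1+0 mod 2 = 0
Syndrome = 1110
Non-zero syndrome: error at position 7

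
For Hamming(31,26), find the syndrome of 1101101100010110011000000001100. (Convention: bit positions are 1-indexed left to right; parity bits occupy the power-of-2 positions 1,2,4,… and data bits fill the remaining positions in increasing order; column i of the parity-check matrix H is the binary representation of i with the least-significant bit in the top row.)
Syndrome s = H · r^T (mod 2), r = 1101101100010110011000000001100:
  s[0] = (1010101010101010101010101010101)·(1101101100010110011000000001100) mod 2 = 1+0+0+0+1+0+1+0+0+0+0+0+0+0+1+0+0+0+1+0+0+0+0+0+0+0+0+0+1+0+0 mod 2 = 0
  s[1] = (0110011001100110011001100110011)·(1101101100010110011000000001100) mod 2 = 0+1+0+0+0+0+1+0+0+0+0+0+0+1+1+0+0+1+1+0+0+0+0+0+0+0+0+0+0+0+0 mod 2 = 0
  s[2] = (0001111000011110000111100001111)·(1101101100010110011000000001100) mod 2 = 0+0+0+1+1+0+1+0+0+0+0+1+0+1+1+0+0+0+0+0+0+0+0+0+0+0+0+1+1+0+0 mod 2 = 0
  s[3] = (0000000111111110000000011111111)·(1101101100010110011000000001100) mod 2 = 0+0+0+0+0+0+0+1+0+0+0+1+0+1+1+0+0+0+0+0+0+0+0+0+0+0+0+1+1+0+0 mod 2 = 0
  s[4] = (0000000000000001111111111111111)·(1101101100010110011000000001100) mod 2 = 0+0+0+0+0+0+0+0+0+0+0+0+0+0+0+0+0+1+1+0+0+0+0+0+0+0+0+1+1+0+0 mod 2 = 0
Syndrome = 00000
s = 0: no error detected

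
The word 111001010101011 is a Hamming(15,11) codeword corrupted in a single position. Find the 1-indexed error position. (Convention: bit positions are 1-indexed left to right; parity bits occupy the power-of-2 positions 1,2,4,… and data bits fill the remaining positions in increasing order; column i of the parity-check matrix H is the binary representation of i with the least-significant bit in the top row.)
Syndrome s = H · r^T (mod 2), r = 111001010101011:
  s[0] = (101010101010101)·(111001010101011) mod 2 = 1+0+1+0+0+0+0+0+0+0+0+0+0+0+1 mod 2 = 1
  s[1] = (011001100110011)·(111001010101011) mod 2 = 0+1+1+0+0+1+0+0+0+1+0+0+0+1+1 mod 2 = 0
  s[2] = (000111100001111)·(111001010101011) mod 2 = 0+0+0+0+0+1+0+0+0+0+0+1+0+1+1 mod 2 = 0
  s[3] = (000000011111111)·(111001010101011) mod 2 = 0+0+0+0+0+0+0+1+0+1+0+1+0+1+1 mod 2 = 1
Syndrome = 1001
Column i of H is the binary representation of i, so the syndrome is the binary index of the flipped bit.
Read s = 1001 with s[0] as LSB: 1·2^0 + 0·2^1 + 0·2^2 + 1·2^3 = 9.
Error is at bit position 9.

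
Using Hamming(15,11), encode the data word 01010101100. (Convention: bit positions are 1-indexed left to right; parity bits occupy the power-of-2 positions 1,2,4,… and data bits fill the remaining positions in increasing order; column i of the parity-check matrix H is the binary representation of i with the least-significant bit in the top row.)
Codeword c = d · G (mod 2), d = 01010101100:
  c[0] = d·G[:,0] = (01010101100)·(11011010101) mod 2 = 0+1+0+1+0+0+0+0+1+0+0 mod 2 = 1
  c[1] = d·G[:,1] = (01010101100)·(10110110011) mod 2 = 0+0+0+1+0+1+0+0+0+0+0 mod 2 = 0
  c[2] = d·G[:,2] = (01010101100)·(10000000000) mod 2 = 0+0+0+0+0+0+0+0+0+0+0 mod 2 = 0
  c[3] = d·G[:,3] = (01010101100)·(01110001111) mod 2 = 0+1+0+1+0+0+0+1+1+0+0 mod 2 = 0
  c[4] = d·G[:,4] = (01010101100)·(01000000000) mod 2 = 0+1+0+0+0+0+0+0+0+0+0 mod 2 = 1
  c[5] = d·G[:,5] = (01010101100)·(00100000000) mod 2 = 0+0+0+0+0+0+0+0+0+0+0 mod 2 = 0
  c[6] = d·G[:,6] = (01010101100)·(00010000000) mod 2 = 0+0+0+1+0+0+0+0+0+0+0 mod 2 = 1
  c[7] = d·G[:,7] = (01010101100)·(00001111111) mod 2 = 0+0+0+0+0+1+0+1+1+0+0 mod 2 = 1
  c[8] = d·G[:,8] = (01010101100)·(00001000000) mod 2 = 0+0+0+0+0+0+0+0+0+0+0 mod 2 = 0
  c[9] = d·G[:,9] = (01010101100)·(00000100000) mod 2 = 0+0+0+0+0+1+0+0+0+0+0 mod 2 = 1
  c[10] = d·G[:,10] = (01010101100)·(00000010000) mod 2 = 0+0+0+0+0+0+0+0+0+0+0 mod 2 = 0
  c[11] = d·G[:,11] = (01010101100)·(00000001000) mod 2 = 0+0+0+0+0+0+0+1+0+0+0 mod 2 = 1
  c[12] = d·G[:,12] = (01010101100)·(00000000100) mod 2 = 0+0+0+0+0+0+0+0+1+0+0 mod 2 = 1
  c[13] = d·G[:,13] = (01010101100)·(00000000010) mod 2 = 0+0+0+0+0+0+0+0+0+0+0 mod 2 = 0
  c[14] = d·G[:,14] = (01010101100)·(00000000001) mod 2 = 0+0+0+0+0+0+0+0+0+0+0 mod 2 = 0
Codeword = 100010110101100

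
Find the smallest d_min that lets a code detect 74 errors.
Detecting e errors requires d_min ≥ e + 1 = 74 + 1 = 75.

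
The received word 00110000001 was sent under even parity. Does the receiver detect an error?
Sum of received bits: 0+0+1+1+0+0+0+0+0+0+1 = 3; 3 mod 2 = 1. Result is 1 ≠ 0 → error detected.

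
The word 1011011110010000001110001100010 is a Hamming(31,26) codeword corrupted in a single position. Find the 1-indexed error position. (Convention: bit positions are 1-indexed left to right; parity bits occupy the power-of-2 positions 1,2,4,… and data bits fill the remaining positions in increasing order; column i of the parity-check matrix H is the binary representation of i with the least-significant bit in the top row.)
Syndrome s = H · r^T (mod 2), r = 1011011110010000001110001100010:
  s[0] = (1010101010101010101010101010101)·(1011011110010000001110001100010) mod 2 = 1+0+1+0+0+0+1+0+1+0+0+0+0+0+0+0+0+0+1+0+1+0+0+0+1+0+0+0+0+0+0 mod 2 = 1
  s[1] = (0110011001100110011001100110011)·(1011011110010000001110001100010) mod 2 = 0+0+1+0+0+1+1+0+0+0+0+0+0+0+0+0+0+0+1+0+0+0+0+0+0+1+0+0+0+1+0 mod 2 = 0
  s[2] = (0001111000011110000111100001111)·(1011011110010000001110001100010) mod 2 = 0+0+0+1+0+1+1+0+0+0+0+1+0+0+0+0+0+0+0+1+1+0+0+0+0+0+0+0+0+1+0 mod 2 = 1
  s[3] = (0000000111111110000000011111111)·(1011011110010000001110001100010) mod 2 = 0+0+0+0+0+0+0+1+1+0+0+1+0+0+0+0+0+0+0+0+0+0+0+0+1+1+0+0+0+1+0 mod 2 = 0
  s[4] = (0000000000000001111111111111111)·(1011011110010000001110001100010) mod 2 = 0+0+0+0+0+0+0+0+0+0+0+0+0+0+0+0+0+0+1+1+1+0+0+0+1+1+0+0+0+1+0 mod 2 = 0
Syndrome = 10100
Column i of H is the binary representation of i, so the syndrome is the binary index of the flipped bit.
Read s = 10100 with s[0] as LSB: 1·2^0 + 0·2^1 + 1·2^2 + 0·2^3 + 0·2^4 = 5.
Error is at bit position 5.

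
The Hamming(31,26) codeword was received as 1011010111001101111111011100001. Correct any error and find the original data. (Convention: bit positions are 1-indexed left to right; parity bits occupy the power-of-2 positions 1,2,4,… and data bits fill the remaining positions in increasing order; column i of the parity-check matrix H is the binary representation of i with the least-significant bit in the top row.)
Syndrome s = H · r^T (mod 2), r = 1011010111001101111111011100001:
  s[0] = (1010101010101010101010101010101)·(1011010111001101111111011100001) mod 2 = 1+0+1+0+0+0+0+0+1+0+0+0+1+0+0+0+1+0+1+0+1+0+0+0+1+0+0+0+0+0+1 mod 2 = 1
  s[1] = (0110011001100110011001100110011)·(1011010111001101111111011100001) mod 2 = 0+0+1+0+0+1+0+0+0+1+0+0+0+1+0+0+0+1+1+0+0+1+0+0+0+1+0+0+0+0+1 mod 2 = 1
  s[2] = (0001111000011110000111100001111)·(1011010111001101111111011100001) mod 2 = 0+0+0+1+0+1+0+0+0+0+0+0+1+1+0+0+0+0+0+1+1+1+0+0+0+0+0+0+0+0+1 mod 2 = 0
  s[3] = (0000000111111110000000011111111)·(1011010111001101111111011100001) mod 2 = 0+0+0+0+0+0+0+1+1+1+0+0+1+1+0+0+0+0+0+0+0+0+0+1+1+1+0+0+0+0+1 mod 2 = 1
  s[4] = (0000000000000001111111111111111)·(1011010111001101111111011100001) mod 2 = 0+0+0+0+0+0+0+0+0+0+0+0+0+0+0+1+1+1+1+1+1+1+0+1+1+1+0+0+0+0+1 mod 2 = 1
Syndrome = 11011
Column 27 of H equals this syndrome → error at bit 27 (1-indexed).
Flip bit 27: 1011010111001101111111011100001 → 1011010111001101111111011110001
Extract data bits at positions {3,5,6,7,9,10,11,12,13,14,15,17,18,19,20,21,22,23,24,25,26,27,28,29,30,31}: 10101100110111111011110001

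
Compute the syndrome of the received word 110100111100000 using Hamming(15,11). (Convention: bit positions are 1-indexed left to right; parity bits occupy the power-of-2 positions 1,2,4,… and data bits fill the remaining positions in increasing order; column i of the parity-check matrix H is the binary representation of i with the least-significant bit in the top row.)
Syndrome s = H · r^T (mod 2), r = 110100111100000:
  s[0] = (101010101010101)·(110100111100000) mod 2 = 1+0+0+0+0+0+1+0+1+0+0+0+0+0+0 mod 2 = 1
  s[1] = (011001100110011)·(110100111100000) mod 2 = 0+1+0+0+0+0+1+0+0+1+0+0+0+0+0 mod 2 = 1
  s[2] = (000111100001111)·(110100111100000) mod 2 = 0+0+0+1+0+0+1+0+0+0+0+0+0+0+0 mod 2 = 0
  s[3] = (000000011111111)·(110100111100000) mod 2 = 0+0+0+0+0+0+0+1+1+1+0+0+0+0+0 mod 2 = 1
Syndrome = 1101
Non-zero syndrome: error at position 11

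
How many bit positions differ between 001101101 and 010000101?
XOR = 011101000, count of 1s = 4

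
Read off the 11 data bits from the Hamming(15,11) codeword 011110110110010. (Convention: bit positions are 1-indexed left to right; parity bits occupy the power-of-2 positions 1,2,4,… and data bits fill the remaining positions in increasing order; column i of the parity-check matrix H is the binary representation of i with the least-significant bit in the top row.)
Parity bits occupy power-of-2 positions; data bits are at positions {3,5,6,7,9,10,11,12,13,14,15} (1-indexed).
Extract: c[3]=1 c[5]=1 c[6]=0 c[7]=1 c[9]=0 c[10]=1 c[11]=1 c[12]=0 c[13]=0 c[14]=1 c[15]=0
Data = 11010110010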